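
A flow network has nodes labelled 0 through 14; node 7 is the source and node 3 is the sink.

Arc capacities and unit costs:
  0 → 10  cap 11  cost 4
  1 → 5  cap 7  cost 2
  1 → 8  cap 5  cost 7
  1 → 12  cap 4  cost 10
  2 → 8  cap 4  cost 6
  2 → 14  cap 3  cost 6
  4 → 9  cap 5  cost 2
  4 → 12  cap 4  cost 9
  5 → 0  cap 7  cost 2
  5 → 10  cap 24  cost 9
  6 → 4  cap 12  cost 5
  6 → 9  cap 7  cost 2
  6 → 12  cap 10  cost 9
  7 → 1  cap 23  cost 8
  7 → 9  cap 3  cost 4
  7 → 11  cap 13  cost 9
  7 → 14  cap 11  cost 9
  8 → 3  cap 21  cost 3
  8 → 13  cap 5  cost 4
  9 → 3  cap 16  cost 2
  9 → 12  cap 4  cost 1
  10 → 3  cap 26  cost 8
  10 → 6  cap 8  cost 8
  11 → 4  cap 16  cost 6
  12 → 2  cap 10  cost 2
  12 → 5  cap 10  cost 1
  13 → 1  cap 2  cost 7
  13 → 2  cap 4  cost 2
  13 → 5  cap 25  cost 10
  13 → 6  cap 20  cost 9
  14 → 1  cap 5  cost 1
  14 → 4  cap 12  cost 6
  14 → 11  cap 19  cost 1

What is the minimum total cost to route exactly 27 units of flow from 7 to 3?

Minimum cost for 27 units: 613

shortest-cost path #1: 7→9→3 push 3 @ unit cost 6 (adds 18)
shortest-cost path #2: 7→1→8→3 push 5 @ unit cost 18 (adds 90)
shortest-cost path #3: 7→11→4→9→3 push 5 @ unit cost 19 (adds 95)
shortest-cost path #4: 7→1→5→0→10→3 push 7 @ unit cost 24 (adds 168)
shortest-cost path #5: 7→1→12→2→8→3 push 4 @ unit cost 29 (adds 116)
shortest-cost path #6: 7→11→4→12→5→10→3 push 3 @ unit cost 42 (adds 126)
total cost = 613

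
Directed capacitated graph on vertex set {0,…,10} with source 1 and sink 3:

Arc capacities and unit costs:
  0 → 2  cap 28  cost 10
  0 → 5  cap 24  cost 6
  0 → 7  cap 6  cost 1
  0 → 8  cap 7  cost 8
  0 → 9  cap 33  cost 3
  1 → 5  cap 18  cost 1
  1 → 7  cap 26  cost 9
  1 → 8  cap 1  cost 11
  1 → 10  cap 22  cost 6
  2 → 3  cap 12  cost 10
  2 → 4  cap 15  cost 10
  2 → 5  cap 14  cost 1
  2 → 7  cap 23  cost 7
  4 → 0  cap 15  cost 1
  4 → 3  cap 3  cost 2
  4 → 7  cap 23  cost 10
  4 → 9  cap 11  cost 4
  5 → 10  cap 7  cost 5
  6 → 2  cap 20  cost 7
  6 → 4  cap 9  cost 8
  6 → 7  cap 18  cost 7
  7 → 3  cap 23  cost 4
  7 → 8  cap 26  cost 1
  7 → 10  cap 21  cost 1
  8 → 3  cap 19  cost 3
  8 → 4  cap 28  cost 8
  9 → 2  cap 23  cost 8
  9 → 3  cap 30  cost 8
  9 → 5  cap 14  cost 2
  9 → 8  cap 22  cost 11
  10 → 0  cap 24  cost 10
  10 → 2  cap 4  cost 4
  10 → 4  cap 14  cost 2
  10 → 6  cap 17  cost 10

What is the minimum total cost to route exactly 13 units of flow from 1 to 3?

shortest-cost path #1: 1→10→4→3 push 3 @ unit cost 10 (adds 30)
shortest-cost path #2: 1→7→3 push 10 @ unit cost 13 (adds 130)
total cost = 160

Minimum cost for 13 units: 160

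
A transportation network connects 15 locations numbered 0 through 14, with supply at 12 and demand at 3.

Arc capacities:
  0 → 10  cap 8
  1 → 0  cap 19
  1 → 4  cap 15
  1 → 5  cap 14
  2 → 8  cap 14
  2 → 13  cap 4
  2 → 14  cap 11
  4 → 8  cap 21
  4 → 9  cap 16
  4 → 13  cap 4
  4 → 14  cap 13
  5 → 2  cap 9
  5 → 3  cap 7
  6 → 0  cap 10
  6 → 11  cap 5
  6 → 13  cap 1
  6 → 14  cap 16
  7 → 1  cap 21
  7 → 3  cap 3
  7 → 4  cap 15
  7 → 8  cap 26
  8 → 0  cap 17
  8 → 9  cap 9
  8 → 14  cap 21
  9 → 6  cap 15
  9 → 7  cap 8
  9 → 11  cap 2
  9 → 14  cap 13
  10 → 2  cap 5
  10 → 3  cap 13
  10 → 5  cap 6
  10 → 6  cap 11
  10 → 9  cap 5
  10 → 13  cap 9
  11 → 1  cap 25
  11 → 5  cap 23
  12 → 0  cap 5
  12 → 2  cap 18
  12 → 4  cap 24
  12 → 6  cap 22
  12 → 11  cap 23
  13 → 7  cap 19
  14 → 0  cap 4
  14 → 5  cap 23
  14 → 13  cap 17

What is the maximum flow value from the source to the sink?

augment #1: 12→0→10→3 bottleneck 5, total now 5
augment #2: 12→11→5→3 bottleneck 7, total now 12
augment #3: 12→2→13→7→3 bottleneck 3, total now 15
augment #4: 12→6→0→10→3 bottleneck 3, total now 18

Maximum flow value: 18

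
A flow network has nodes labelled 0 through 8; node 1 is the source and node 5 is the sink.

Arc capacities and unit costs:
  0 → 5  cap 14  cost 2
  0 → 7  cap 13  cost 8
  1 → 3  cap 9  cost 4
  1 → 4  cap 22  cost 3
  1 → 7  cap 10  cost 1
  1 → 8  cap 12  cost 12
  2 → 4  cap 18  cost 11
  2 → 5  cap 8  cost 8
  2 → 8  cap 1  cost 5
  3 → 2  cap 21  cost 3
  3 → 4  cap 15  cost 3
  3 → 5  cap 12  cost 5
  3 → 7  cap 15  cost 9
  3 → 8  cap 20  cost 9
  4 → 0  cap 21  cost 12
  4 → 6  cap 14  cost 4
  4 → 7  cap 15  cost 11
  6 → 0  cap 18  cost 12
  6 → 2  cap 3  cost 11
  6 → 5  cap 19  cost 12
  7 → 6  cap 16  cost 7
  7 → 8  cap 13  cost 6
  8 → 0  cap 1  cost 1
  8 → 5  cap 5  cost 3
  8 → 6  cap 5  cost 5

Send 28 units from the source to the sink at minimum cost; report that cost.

shortest-cost path #1: 1→3→5 push 9 @ unit cost 9 (adds 81)
shortest-cost path #2: 1→7→8→5 push 5 @ unit cost 10 (adds 50)
shortest-cost path #3: 1→7→8→0→5 push 1 @ unit cost 10 (adds 10)
shortest-cost path #4: 1→4→0→5 push 13 @ unit cost 17 (adds 221)
total cost = 362

Minimum cost for 28 units: 362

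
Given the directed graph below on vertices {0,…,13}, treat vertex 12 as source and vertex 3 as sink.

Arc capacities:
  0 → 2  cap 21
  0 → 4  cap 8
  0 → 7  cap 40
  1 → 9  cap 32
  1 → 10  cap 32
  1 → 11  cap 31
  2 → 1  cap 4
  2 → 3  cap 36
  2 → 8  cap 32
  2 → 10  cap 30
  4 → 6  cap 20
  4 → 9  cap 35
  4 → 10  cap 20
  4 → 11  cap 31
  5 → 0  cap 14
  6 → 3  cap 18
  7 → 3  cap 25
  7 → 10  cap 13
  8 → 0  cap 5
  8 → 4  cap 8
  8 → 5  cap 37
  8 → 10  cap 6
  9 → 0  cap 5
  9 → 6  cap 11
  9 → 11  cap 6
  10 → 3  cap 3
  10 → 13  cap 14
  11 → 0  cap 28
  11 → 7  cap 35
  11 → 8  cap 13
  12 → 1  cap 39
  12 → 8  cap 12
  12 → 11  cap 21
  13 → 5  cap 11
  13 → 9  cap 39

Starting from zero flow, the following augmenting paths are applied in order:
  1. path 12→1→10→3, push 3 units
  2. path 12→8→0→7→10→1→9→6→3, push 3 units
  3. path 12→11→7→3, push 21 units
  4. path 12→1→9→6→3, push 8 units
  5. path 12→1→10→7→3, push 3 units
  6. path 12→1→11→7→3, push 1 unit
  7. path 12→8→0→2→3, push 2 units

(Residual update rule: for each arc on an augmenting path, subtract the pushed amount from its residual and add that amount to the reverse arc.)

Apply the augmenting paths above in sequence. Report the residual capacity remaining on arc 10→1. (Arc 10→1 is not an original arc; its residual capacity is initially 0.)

after path 1 (12→1→10→3, push 3): res(10,1)=3
after path 2 (12→8→0→7→10→1→9→6→3, push 3): res(10,1)=0
after path 3 (12→11→7→3, push 21): res(10,1)=0
after path 4 (12→1→9→6→3, push 8): res(10,1)=0
after path 5 (12→1→10→7→3, push 3): res(10,1)=3
after path 6 (12→1→11→7→3, push 1): res(10,1)=3
after path 7 (12→8→0→2→3, push 2): res(10,1)=3

Residual capacity of (10,1): 3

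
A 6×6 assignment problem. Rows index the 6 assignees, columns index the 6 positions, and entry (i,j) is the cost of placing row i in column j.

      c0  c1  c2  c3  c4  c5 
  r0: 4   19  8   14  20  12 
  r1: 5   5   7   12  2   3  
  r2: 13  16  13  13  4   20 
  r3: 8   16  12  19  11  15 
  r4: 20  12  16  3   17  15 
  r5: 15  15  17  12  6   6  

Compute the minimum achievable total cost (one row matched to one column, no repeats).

Minimum assignment cost: 34

one of 2 optimal assignments: row0→col0 (cost 4), row1→col1 (cost 5), row2→col4 (cost 4), row3→col2 (cost 12), row4→col3 (cost 3), row5→col5 (cost 6)
total = 4 + 5 + 4 + 12 + 3 + 6 = 34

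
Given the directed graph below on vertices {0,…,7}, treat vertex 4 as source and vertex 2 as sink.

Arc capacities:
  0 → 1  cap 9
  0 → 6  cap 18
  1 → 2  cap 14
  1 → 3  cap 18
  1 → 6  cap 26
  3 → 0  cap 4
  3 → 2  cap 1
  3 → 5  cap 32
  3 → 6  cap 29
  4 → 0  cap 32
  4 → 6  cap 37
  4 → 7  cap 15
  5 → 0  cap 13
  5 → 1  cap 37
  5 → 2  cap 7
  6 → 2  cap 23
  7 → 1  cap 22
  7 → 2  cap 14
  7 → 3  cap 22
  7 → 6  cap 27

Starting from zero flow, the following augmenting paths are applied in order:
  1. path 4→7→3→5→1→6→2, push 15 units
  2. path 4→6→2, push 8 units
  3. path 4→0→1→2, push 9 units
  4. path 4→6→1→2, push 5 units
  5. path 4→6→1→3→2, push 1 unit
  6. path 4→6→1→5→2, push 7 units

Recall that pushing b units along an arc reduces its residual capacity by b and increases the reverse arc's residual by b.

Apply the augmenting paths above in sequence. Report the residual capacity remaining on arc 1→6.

after path 1 (4→7→3→5→1→6→2, push 15): res(1,6)=11
after path 2 (4→6→2, push 8): res(1,6)=11
after path 3 (4→0→1→2, push 9): res(1,6)=11
after path 4 (4→6→1→2, push 5): res(1,6)=16
after path 5 (4→6→1→3→2, push 1): res(1,6)=17
after path 6 (4→6→1→5→2, push 7): res(1,6)=24

Residual capacity of (1,6): 24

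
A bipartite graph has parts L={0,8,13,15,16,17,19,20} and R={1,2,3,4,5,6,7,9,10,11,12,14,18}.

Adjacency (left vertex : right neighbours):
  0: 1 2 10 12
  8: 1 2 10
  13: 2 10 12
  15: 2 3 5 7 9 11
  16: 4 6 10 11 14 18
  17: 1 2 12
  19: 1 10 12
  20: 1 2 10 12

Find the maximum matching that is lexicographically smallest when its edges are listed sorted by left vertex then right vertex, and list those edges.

|M| = 6 (so the lex-smallest maximum matching has 6 edges)
process left vertices in ascending order; for each, take the smallest-labelled available neighbour that still permits 6 edges overall, or leave it unmatched if none does
lex-smallest matching: {0-1, 8-2, 13-10, 15-3, 16-4, 17-12}

Lex-smallest maximum matching: {(0,1), (8,2), (13,10), (15,3), (16,4), (17,12)}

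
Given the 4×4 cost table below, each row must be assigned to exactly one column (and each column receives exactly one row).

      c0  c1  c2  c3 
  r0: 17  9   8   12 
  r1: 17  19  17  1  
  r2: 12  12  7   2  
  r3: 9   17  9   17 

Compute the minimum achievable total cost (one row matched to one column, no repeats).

optimal assignment: row0→col1 (cost 9), row1→col3 (cost 1), row2→col2 (cost 7), row3→col0 (cost 9)
total = 9 + 1 + 7 + 9 = 26

Minimum assignment cost: 26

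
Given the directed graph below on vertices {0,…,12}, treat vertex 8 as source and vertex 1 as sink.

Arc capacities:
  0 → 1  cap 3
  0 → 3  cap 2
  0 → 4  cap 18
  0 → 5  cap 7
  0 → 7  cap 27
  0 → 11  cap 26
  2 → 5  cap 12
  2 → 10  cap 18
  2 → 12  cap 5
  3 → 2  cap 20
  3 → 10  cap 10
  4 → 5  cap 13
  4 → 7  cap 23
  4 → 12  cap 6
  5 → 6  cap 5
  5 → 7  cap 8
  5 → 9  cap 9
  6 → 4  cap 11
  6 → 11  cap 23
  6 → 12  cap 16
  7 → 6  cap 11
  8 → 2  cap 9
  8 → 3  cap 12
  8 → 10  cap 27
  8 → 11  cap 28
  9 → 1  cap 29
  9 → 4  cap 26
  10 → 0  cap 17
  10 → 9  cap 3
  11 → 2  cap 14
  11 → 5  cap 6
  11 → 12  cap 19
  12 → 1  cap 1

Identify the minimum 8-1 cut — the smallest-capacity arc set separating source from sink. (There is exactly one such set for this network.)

Min-cut arcs: {(0,1), (5,9), (10,9), (12,1)} (total capacity 16)

augment #1: 8→2→12→1 push 1
augment #2: 8→10→0→1 push 3
augment #3: 8→10→9→1 push 3
augment #4: 8→2→5→9→1 push 8
augment #5: 8→11→5→9→1 push 1
max flow = 16; residual-reachable set from 8 gives S-side
cut edges (S→T): {(0,1), (5,9), (10,9), (12,1)} total cap 16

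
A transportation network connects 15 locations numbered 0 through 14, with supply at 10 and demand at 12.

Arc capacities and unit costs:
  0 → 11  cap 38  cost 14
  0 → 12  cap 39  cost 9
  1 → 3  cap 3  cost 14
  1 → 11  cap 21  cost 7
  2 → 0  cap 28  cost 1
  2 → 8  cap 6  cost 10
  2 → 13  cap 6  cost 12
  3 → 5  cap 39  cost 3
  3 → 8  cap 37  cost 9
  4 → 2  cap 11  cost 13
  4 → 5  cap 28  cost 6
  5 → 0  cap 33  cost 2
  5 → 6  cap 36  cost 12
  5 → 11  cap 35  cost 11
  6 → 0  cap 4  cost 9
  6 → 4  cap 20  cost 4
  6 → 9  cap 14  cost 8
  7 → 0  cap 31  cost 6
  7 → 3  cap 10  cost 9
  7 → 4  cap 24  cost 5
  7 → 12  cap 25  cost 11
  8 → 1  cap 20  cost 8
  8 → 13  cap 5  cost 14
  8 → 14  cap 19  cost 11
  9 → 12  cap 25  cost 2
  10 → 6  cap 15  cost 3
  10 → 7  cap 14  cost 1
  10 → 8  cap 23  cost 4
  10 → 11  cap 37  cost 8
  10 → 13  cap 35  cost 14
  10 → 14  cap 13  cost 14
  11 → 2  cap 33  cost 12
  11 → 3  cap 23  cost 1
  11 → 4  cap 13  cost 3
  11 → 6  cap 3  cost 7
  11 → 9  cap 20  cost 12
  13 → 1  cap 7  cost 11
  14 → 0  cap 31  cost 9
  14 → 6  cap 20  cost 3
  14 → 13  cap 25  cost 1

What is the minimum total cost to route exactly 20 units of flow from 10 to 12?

shortest-cost path #1: 10→7→12 push 14 @ unit cost 12 (adds 168)
shortest-cost path #2: 10→6→9→12 push 6 @ unit cost 13 (adds 78)
total cost = 246

Minimum cost for 20 units: 246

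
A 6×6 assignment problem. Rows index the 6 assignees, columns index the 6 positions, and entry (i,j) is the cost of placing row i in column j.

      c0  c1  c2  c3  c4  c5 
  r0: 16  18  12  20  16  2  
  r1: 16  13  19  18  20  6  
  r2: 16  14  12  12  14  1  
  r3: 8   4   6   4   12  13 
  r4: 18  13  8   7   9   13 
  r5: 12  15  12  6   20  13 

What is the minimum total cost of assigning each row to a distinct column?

optimal assignment: row0→col2 (cost 12), row1→col0 (cost 16), row2→col5 (cost 1), row3→col1 (cost 4), row4→col4 (cost 9), row5→col3 (cost 6)
total = 12 + 16 + 1 + 4 + 9 + 6 = 48

Minimum assignment cost: 48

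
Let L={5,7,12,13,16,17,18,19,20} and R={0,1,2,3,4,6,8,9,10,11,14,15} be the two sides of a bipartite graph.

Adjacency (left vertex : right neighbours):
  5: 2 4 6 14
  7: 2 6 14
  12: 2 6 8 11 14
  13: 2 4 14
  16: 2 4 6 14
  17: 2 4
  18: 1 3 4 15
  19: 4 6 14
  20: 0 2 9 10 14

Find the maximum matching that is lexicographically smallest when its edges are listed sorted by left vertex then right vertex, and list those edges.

|M| = 7 (so the lex-smallest maximum matching has 7 edges)
process left vertices in ascending order; for each, take the smallest-labelled available neighbour that still permits 7 edges overall, or leave it unmatched if none does
lex-smallest matching: {5-2, 7-6, 12-8, 13-4, 16-14, 18-1, 20-0}

Lex-smallest maximum matching: {(5,2), (7,6), (12,8), (13,4), (16,14), (18,1), (20,0)}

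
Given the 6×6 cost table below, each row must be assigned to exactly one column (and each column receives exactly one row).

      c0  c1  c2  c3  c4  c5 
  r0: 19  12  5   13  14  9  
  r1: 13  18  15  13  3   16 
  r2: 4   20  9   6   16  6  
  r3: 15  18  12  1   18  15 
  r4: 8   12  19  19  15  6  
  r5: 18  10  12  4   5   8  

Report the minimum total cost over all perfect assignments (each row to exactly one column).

Minimum assignment cost: 29

optimal assignment: row0→col2 (cost 5), row1→col4 (cost 3), row2→col0 (cost 4), row3→col3 (cost 1), row4→col5 (cost 6), row5→col1 (cost 10)
total = 5 + 3 + 4 + 1 + 6 + 10 = 29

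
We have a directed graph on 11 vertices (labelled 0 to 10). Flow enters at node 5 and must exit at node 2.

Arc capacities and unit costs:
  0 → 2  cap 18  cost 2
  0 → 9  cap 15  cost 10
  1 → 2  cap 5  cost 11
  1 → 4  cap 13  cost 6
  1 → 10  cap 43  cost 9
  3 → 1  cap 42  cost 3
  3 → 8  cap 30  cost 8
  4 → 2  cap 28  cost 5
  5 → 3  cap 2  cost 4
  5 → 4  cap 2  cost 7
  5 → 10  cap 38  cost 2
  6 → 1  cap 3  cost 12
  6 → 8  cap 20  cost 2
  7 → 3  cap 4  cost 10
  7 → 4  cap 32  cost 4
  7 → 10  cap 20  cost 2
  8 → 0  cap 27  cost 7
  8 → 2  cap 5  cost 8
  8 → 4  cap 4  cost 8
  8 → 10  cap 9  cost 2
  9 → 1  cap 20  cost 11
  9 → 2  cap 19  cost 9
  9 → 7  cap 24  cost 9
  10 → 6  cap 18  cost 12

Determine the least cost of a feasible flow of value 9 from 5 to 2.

shortest-cost path #1: 5→4→2 push 2 @ unit cost 12 (adds 24)
shortest-cost path #2: 5→3→1→2 push 2 @ unit cost 18 (adds 36)
shortest-cost path #3: 5→10→6→8→2 push 5 @ unit cost 24 (adds 120)
total cost = 180

Minimum cost for 9 units: 180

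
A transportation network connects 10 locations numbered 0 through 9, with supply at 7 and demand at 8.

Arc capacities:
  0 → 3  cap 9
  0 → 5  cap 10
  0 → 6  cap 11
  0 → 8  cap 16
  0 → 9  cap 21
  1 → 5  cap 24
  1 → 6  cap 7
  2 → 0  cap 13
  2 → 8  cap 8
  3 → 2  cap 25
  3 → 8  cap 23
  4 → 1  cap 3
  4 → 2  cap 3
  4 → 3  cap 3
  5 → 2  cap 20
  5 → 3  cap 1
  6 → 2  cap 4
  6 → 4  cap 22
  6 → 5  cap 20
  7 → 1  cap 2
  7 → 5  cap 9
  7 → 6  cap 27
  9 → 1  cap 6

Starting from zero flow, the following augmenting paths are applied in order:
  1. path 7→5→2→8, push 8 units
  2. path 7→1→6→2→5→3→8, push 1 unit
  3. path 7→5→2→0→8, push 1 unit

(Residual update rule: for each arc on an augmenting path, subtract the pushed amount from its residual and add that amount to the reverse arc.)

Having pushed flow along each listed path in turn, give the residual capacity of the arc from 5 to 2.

after path 1 (7→5→2→8, push 8): res(5,2)=12
after path 2 (7→1→6→2→5→3→8, push 1): res(5,2)=13
after path 3 (7→5→2→0→8, push 1): res(5,2)=12

Residual capacity of (5,2): 12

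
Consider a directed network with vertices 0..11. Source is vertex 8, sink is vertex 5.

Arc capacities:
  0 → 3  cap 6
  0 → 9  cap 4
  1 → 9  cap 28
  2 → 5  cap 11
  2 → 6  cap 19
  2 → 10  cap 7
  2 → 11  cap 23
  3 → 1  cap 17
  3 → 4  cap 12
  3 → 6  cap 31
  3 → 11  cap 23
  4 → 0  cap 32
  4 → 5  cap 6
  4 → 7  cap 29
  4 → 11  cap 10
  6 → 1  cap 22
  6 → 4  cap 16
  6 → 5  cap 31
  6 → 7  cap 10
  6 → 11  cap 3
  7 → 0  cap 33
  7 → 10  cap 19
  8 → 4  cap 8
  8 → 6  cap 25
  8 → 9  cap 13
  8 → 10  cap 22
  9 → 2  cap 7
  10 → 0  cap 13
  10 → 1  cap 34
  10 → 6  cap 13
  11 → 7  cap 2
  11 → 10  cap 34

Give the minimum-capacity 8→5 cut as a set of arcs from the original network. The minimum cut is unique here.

Min-cut arcs: {(4,5), (6,5), (9,2)} (total capacity 44)

augment #1: 8→4→5 push 6
augment #2: 8→6→5 push 25
augment #3: 8→9→2→5 push 7
augment #4: 8→10→6→5 push 6
max flow = 44; residual-reachable set from 8 gives S-side
cut edges (S→T): {(4,5), (6,5), (9,2)} total cap 44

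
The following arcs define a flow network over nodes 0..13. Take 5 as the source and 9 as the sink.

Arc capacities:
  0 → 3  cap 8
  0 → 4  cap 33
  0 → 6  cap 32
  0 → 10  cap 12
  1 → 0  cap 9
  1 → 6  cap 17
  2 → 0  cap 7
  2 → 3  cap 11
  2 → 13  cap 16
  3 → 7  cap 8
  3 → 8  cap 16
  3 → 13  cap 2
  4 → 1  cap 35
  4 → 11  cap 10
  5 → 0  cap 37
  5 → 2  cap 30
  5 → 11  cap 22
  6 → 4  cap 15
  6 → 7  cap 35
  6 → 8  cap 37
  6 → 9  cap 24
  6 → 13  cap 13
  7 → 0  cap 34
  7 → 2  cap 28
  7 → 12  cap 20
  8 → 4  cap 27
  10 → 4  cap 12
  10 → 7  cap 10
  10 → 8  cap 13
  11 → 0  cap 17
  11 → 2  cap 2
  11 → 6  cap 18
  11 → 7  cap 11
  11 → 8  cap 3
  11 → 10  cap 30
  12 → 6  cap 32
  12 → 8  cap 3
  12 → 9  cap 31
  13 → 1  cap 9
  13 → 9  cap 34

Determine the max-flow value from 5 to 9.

augment #1: 5→0→6→9 bottleneck 24, total now 24
augment #2: 5→2→13→9 bottleneck 16, total now 40
augment #3: 5→0→3→13→9 bottleneck 2, total now 42
augment #4: 5→0→6→13→9 bottleneck 8, total now 50
augment #5: 5→11→6→13→9 bottleneck 5, total now 55
augment #6: 5→11→7→12→9 bottleneck 11, total now 66
augment #7: 5→0→3→7→12→9 bottleneck 3, total now 69
augment #8: 5→2→3→7→12→9 bottleneck 5, total now 74
augment #9: 5→11→6→7→12→9 bottleneck 1, total now 75

Maximum flow value: 75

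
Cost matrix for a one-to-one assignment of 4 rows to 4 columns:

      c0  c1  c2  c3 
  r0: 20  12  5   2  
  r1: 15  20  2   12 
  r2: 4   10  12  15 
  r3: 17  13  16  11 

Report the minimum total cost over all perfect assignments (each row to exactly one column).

optimal assignment: row0→col3 (cost 2), row1→col2 (cost 2), row2→col0 (cost 4), row3→col1 (cost 13)
total = 2 + 2 + 4 + 13 = 21

Minimum assignment cost: 21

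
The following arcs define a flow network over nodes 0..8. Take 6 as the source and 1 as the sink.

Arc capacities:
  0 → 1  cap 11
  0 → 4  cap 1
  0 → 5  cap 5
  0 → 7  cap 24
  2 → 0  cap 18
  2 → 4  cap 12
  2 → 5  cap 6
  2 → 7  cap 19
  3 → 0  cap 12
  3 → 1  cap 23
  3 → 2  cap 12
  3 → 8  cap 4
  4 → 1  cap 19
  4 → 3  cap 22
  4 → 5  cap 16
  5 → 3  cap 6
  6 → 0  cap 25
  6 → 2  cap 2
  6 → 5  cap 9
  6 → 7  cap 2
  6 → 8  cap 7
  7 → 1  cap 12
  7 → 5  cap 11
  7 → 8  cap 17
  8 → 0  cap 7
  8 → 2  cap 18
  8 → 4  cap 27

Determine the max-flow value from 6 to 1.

augment #1: 6→0→1 bottleneck 11, total now 11
augment #2: 6→7→1 bottleneck 2, total now 13
augment #3: 6→0→4→1 bottleneck 1, total now 14
augment #4: 6→0→7→1 bottleneck 10, total now 24
augment #5: 6→2→4→1 bottleneck 2, total now 26
augment #6: 6→5→3→1 bottleneck 6, total now 32
augment #7: 6→8→4→1 bottleneck 7, total now 39
augment #8: 6→0→7→8→4→1 bottleneck 3, total now 42

Maximum flow value: 42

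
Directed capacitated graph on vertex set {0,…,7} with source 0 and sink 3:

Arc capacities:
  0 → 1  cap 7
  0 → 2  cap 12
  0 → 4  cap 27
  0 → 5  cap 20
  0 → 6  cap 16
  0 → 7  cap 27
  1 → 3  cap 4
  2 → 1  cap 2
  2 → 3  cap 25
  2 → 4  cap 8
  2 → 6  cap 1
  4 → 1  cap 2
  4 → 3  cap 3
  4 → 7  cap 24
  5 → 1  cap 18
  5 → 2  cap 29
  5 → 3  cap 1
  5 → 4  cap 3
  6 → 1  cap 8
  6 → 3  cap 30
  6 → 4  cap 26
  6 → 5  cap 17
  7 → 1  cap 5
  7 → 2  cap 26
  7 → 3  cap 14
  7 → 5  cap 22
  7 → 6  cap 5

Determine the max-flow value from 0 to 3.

Maximum flow value: 69

augment #1: 0→1→3 bottleneck 4, total now 4
augment #2: 0→2→3 bottleneck 12, total now 16
augment #3: 0→4→3 bottleneck 3, total now 19
augment #4: 0→5→3 bottleneck 1, total now 20
augment #5: 0→6→3 bottleneck 16, total now 36
augment #6: 0→7→3 bottleneck 14, total now 50
augment #7: 0→5→2→3 bottleneck 13, total now 63
augment #8: 0→7→6→3 bottleneck 5, total now 68
augment #9: 0→5→2→6→3 bottleneck 1, total now 69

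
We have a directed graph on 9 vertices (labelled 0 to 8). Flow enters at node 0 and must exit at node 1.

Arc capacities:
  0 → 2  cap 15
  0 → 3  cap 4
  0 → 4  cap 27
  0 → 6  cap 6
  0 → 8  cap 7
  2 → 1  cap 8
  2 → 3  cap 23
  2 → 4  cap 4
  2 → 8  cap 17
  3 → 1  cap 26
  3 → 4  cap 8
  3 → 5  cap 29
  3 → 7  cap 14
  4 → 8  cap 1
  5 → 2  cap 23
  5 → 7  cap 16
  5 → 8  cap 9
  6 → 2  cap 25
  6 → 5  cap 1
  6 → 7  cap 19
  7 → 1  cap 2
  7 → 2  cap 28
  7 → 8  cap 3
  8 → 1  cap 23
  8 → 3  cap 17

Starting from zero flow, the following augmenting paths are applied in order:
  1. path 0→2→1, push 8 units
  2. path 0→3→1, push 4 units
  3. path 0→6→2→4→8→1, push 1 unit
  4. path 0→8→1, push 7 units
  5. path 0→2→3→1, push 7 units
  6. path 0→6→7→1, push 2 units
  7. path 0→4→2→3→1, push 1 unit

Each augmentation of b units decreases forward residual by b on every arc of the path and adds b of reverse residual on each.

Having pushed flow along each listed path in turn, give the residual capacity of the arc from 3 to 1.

Residual capacity of (3,1): 14

after path 1 (0→2→1, push 8): res(3,1)=26
after path 2 (0→3→1, push 4): res(3,1)=22
after path 3 (0→6→2→4→8→1, push 1): res(3,1)=22
after path 4 (0→8→1, push 7): res(3,1)=22
after path 5 (0→2→3→1, push 7): res(3,1)=15
after path 6 (0→6→7→1, push 2): res(3,1)=15
after path 7 (0→4→2→3→1, push 1): res(3,1)=14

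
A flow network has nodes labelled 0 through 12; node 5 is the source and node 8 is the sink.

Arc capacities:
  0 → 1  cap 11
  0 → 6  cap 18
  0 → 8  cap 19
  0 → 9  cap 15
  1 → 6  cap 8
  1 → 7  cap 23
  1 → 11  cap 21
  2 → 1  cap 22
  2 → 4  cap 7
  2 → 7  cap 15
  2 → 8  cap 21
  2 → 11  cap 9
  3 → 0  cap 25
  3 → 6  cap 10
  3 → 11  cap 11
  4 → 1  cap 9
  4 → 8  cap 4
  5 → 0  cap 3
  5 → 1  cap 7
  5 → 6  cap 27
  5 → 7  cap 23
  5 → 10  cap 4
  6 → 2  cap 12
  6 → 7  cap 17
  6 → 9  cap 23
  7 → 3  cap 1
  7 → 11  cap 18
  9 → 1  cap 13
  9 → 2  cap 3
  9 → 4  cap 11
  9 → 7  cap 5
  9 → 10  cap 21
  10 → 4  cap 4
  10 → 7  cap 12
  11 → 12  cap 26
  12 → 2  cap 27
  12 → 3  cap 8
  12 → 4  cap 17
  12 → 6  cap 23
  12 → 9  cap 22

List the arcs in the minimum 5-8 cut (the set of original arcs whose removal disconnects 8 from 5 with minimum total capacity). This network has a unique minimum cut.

Min-cut arcs: {(2,8), (4,8), (5,0), (7,3), (12,3)} (total capacity 37)

augment #1: 5→0→8 push 3
augment #2: 5→6→2→8 push 12
augment #3: 5→10→4→8 push 4
augment #4: 5→6→9→2→8 push 3
augment #5: 5→7→3→0→8 push 1
augment #6: 5→1→11→12→2→8 push 6
augment #7: 5→1→11→12→3→0→8 push 1
augment #8: 5→7→11→12→3→0→8 push 7
max flow = 37; residual-reachable set from 5 gives S-side
cut edges (S→T): {(2,8), (4,8), (5,0), (7,3), (12,3)} total cap 37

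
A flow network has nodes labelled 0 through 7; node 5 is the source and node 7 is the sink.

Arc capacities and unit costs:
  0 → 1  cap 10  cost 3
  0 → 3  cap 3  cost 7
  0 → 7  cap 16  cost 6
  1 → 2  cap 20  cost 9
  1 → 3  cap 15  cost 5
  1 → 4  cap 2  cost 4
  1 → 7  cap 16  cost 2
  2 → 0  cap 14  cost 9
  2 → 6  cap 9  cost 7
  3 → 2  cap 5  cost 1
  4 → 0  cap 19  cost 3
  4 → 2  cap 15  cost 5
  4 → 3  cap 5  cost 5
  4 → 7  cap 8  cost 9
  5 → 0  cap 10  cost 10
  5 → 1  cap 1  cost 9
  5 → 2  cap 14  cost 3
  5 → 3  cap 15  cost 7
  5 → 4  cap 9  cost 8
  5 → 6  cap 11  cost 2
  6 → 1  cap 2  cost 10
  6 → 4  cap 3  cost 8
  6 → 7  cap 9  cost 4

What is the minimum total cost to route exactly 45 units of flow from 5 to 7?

shortest-cost path #1: 5→6→7 push 9 @ unit cost 6 (adds 54)
shortest-cost path #2: 5→1→7 push 1 @ unit cost 11 (adds 11)
shortest-cost path #3: 5→6→1→7 push 2 @ unit cost 14 (adds 28)
shortest-cost path #4: 5→0→1→7 push 10 @ unit cost 15 (adds 150)
shortest-cost path #5: 5→4→7 push 8 @ unit cost 17 (adds 136)
shortest-cost path #6: 5→4→0→7 push 1 @ unit cost 17 (adds 17)
shortest-cost path #7: 5→2→0→7 push 14 @ unit cost 18 (adds 252)
total cost = 648

Minimum cost for 45 units: 648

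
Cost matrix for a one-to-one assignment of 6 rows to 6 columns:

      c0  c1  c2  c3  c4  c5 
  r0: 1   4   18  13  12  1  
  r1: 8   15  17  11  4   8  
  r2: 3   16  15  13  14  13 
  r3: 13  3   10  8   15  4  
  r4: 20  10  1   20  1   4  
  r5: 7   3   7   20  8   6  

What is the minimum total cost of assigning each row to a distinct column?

optimal assignment: row0→col5 (cost 1), row1→col4 (cost 4), row2→col0 (cost 3), row3→col3 (cost 8), row4→col2 (cost 1), row5→col1 (cost 3)
total = 1 + 4 + 3 + 8 + 1 + 3 = 20

Minimum assignment cost: 20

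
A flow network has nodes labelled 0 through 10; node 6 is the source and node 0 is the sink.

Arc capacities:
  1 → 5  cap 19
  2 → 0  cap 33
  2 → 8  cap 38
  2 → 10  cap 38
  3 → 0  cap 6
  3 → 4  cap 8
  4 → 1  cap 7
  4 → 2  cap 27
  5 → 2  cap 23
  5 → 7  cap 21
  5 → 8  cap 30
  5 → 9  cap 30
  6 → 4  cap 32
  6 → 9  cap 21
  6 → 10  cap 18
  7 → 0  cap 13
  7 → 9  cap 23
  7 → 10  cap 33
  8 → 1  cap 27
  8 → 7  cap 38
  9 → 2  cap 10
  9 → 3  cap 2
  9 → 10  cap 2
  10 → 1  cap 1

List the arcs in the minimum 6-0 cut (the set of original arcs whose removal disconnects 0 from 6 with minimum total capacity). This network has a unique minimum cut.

augment #1: 6→4→2→0 push 27
augment #2: 6→9→2→0 push 6
augment #3: 6→9→3→0 push 2
augment #4: 6→4→1→5→7→0 push 5
augment #5: 6→9→2→8→7→0 push 4
augment #6: 6→10→1→5→7→0 push 1
max flow = 45; residual-reachable set from 6 gives S-side
cut edges (S→T): {(6,4), (9,2), (9,3), (10,1)} total cap 45

Min-cut arcs: {(6,4), (9,2), (9,3), (10,1)} (total capacity 45)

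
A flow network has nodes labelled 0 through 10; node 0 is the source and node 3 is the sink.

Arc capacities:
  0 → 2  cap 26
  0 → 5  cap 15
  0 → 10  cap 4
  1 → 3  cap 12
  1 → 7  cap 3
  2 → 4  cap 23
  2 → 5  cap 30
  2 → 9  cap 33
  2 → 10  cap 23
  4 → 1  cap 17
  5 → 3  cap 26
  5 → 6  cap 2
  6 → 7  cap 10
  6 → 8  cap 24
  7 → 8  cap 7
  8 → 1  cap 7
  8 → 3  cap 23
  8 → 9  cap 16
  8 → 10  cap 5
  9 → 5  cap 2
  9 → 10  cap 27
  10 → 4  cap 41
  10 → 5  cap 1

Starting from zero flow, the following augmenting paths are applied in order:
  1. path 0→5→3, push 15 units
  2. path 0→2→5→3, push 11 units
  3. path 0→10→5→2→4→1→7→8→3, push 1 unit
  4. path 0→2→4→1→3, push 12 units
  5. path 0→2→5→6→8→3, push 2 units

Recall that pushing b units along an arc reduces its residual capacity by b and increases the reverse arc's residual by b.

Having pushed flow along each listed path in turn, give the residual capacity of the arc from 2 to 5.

Residual capacity of (2,5): 18

after path 1 (0→5→3, push 15): res(2,5)=30
after path 2 (0→2→5→3, push 11): res(2,5)=19
after path 3 (0→10→5→2→4→1→7→8→3, push 1): res(2,5)=20
after path 4 (0→2→4→1→3, push 12): res(2,5)=20
after path 5 (0→2→5→6→8→3, push 2): res(2,5)=18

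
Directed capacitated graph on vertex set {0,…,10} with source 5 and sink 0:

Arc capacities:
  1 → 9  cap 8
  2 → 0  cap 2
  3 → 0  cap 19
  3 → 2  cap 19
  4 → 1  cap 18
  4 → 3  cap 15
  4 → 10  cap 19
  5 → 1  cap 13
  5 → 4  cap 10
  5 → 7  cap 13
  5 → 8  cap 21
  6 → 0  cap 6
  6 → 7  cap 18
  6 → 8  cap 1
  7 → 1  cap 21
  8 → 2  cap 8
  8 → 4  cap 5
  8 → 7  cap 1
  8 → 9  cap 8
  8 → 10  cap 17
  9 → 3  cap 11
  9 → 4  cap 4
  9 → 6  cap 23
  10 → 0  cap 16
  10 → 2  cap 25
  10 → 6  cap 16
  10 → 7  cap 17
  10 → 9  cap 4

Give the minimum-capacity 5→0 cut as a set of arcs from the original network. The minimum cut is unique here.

Min-cut arcs: {(1,9), (5,4), (5,8)} (total capacity 39)

augment #1: 5→4→3→0 push 10
augment #2: 5→8→2→0 push 2
augment #3: 5→8→10→0 push 16
augment #4: 5→1→9→3→0 push 8
augment #5: 5→8→4→3→0 push 1
augment #6: 5→8→9→6→0 push 2
max flow = 39; residual-reachable set from 5 gives S-side
cut edges (S→T): {(1,9), (5,4), (5,8)} total cap 39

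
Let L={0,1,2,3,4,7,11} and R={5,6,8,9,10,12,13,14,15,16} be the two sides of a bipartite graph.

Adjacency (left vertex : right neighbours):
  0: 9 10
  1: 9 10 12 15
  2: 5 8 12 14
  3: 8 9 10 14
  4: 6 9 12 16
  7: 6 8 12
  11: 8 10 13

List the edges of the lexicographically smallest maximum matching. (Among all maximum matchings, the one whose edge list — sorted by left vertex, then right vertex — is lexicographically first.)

Lex-smallest maximum matching: {(0,9), (1,10), (2,5), (3,8), (4,6), (7,12), (11,13)}

|M| = 7 (so the lex-smallest maximum matching has 7 edges)
process left vertices in ascending order; for each, take the smallest-labelled available neighbour that still permits 7 edges overall, or leave it unmatched if none does
lex-smallest matching: {0-9, 1-10, 2-5, 3-8, 4-6, 7-12, 11-13}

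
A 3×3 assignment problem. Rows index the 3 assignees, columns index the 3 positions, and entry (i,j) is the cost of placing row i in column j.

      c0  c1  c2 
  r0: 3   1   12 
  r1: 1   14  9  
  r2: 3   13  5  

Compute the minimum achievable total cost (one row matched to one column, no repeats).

Minimum assignment cost: 7

optimal assignment: row0→col1 (cost 1), row1→col0 (cost 1), row2→col2 (cost 5)
total = 1 + 1 + 5 = 7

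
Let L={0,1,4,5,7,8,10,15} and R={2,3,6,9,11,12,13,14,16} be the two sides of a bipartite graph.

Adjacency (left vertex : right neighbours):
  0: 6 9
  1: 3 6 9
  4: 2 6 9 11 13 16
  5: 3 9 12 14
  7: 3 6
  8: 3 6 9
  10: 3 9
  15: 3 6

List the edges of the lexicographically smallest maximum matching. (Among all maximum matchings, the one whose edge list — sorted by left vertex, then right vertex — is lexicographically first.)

Lex-smallest maximum matching: {(0,6), (1,3), (4,2), (5,12), (8,9)}

|M| = 5 (so the lex-smallest maximum matching has 5 edges)
process left vertices in ascending order; for each, take the smallest-labelled available neighbour that still permits 5 edges overall, or leave it unmatched if none does
lex-smallest matching: {0-6, 1-3, 4-2, 5-12, 8-9}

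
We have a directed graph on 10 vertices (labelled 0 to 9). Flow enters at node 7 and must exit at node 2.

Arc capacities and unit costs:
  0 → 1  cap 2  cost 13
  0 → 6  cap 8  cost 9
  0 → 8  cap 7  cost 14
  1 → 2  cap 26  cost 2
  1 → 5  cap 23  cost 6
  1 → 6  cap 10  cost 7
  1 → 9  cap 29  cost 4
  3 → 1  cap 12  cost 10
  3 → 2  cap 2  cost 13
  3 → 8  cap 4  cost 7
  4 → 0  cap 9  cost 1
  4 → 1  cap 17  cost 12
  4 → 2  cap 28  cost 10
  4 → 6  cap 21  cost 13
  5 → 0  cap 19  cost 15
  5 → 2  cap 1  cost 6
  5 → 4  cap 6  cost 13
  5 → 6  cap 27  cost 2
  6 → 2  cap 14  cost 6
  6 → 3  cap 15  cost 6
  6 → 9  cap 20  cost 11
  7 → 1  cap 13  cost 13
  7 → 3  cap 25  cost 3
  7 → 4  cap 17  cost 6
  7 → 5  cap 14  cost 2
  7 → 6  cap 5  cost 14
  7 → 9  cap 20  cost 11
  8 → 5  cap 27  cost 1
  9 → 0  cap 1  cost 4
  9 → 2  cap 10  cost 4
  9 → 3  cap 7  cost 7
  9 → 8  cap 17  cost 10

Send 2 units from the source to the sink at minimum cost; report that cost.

Minimum cost for 2 units: 18

shortest-cost path #1: 7→5→2 push 1 @ unit cost 8 (adds 8)
shortest-cost path #2: 7→5→6→2 push 1 @ unit cost 10 (adds 10)
total cost = 18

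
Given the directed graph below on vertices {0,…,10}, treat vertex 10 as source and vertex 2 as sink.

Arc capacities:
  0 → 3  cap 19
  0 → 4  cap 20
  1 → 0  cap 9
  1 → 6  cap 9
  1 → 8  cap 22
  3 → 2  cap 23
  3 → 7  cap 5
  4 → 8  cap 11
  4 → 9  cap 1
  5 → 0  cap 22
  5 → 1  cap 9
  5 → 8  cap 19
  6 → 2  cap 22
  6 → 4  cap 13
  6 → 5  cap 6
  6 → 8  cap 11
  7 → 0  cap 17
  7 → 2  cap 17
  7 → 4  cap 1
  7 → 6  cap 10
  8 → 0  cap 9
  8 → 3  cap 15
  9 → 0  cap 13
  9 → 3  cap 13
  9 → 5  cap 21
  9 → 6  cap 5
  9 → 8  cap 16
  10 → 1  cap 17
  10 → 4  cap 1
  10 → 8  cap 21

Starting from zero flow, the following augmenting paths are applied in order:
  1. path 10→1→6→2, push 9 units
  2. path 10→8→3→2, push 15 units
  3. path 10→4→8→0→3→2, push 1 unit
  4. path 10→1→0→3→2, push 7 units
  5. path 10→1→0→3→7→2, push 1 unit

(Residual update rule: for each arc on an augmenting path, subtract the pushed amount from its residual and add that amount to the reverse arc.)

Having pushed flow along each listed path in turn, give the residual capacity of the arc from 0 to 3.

Residual capacity of (0,3): 10

after path 1 (10→1→6→2, push 9): res(0,3)=19
after path 2 (10→8→3→2, push 15): res(0,3)=19
after path 3 (10→4→8→0→3→2, push 1): res(0,3)=18
after path 4 (10→1→0→3→2, push 7): res(0,3)=11
after path 5 (10→1→0→3→7→2, push 1): res(0,3)=10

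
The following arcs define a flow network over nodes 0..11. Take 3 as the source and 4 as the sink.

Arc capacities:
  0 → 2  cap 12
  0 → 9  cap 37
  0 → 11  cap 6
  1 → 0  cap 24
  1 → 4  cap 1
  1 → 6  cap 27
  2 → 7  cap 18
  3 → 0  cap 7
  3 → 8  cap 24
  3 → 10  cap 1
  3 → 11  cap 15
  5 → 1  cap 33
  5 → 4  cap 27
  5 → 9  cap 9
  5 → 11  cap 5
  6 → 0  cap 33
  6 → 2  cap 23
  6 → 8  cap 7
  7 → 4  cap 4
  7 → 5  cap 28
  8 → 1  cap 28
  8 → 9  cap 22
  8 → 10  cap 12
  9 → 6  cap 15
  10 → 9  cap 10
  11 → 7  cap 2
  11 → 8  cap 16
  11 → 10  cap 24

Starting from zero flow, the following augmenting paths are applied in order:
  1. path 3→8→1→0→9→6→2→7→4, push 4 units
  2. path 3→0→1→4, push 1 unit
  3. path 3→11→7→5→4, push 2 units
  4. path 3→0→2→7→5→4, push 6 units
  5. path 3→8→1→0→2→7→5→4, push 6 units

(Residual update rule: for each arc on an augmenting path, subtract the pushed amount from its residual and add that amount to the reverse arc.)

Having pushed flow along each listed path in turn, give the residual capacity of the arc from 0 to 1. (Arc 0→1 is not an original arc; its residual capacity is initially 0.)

Residual capacity of (0,1): 9

after path 1 (3→8→1→0→9→6→2→7→4, push 4): res(0,1)=4
after path 2 (3→0→1→4, push 1): res(0,1)=3
after path 3 (3→11→7→5→4, push 2): res(0,1)=3
after path 4 (3→0→2→7→5→4, push 6): res(0,1)=3
after path 5 (3→8→1→0→2→7→5→4, push 6): res(0,1)=9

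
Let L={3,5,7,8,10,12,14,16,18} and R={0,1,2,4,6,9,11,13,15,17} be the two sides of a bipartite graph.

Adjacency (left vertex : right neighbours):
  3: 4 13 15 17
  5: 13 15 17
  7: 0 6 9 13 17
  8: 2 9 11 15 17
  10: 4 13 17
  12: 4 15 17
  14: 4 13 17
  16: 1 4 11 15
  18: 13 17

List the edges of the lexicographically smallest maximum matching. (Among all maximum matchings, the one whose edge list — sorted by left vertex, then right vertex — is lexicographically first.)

|M| = 7 (so the lex-smallest maximum matching has 7 edges)
process left vertices in ascending order; for each, take the smallest-labelled available neighbour that still permits 7 edges overall, or leave it unmatched if none does
lex-smallest matching: {3-4, 5-13, 7-0, 8-2, 10-17, 12-15, 16-1}

Lex-smallest maximum matching: {(3,4), (5,13), (7,0), (8,2), (10,17), (12,15), (16,1)}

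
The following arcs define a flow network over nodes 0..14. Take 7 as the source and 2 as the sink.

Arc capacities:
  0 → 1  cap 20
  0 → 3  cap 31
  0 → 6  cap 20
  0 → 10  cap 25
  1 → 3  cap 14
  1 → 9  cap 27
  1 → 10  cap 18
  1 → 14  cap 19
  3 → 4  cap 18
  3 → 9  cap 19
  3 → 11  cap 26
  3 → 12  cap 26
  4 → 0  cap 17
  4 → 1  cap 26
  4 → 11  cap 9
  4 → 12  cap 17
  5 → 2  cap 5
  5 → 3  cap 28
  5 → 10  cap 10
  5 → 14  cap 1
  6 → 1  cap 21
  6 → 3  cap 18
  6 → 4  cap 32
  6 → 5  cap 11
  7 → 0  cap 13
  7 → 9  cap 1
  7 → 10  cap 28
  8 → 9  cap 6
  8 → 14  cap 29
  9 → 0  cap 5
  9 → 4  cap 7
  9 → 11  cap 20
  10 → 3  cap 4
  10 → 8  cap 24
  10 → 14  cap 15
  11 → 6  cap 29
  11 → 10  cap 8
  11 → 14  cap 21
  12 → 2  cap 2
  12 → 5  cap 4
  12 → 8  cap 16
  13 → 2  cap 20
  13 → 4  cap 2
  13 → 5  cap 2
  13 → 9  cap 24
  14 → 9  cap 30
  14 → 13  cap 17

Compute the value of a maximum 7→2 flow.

Maximum flow value: 24

augment #1: 7→0→3→12→2 bottleneck 2, total now 2
augment #2: 7→0→6→5→2 bottleneck 5, total now 7
augment #3: 7→10→14→13→2 bottleneck 15, total now 22
augment #4: 7→0→1→14→13→2 bottleneck 2, total now 24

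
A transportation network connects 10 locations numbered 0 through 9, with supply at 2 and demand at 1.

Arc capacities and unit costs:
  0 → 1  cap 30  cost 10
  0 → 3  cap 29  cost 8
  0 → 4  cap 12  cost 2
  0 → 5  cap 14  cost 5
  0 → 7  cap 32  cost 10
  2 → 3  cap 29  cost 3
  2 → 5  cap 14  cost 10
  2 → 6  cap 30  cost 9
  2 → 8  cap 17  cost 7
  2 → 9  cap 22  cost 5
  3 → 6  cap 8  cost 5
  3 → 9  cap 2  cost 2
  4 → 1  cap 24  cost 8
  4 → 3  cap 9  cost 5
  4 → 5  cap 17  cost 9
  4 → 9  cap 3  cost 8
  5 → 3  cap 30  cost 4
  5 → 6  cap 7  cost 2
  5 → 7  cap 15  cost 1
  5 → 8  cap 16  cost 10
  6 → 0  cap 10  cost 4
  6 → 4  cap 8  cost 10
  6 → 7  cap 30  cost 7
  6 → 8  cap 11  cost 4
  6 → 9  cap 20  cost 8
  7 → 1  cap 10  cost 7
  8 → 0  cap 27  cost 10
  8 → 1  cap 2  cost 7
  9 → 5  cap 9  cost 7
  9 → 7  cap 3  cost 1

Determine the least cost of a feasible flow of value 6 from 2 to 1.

shortest-cost path #1: 2→9→7→1 push 3 @ unit cost 13 (adds 39)
shortest-cost path #2: 2→8→1 push 2 @ unit cost 14 (adds 28)
shortest-cost path #3: 2→5→7→1 push 1 @ unit cost 18 (adds 18)
total cost = 85

Minimum cost for 6 units: 85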